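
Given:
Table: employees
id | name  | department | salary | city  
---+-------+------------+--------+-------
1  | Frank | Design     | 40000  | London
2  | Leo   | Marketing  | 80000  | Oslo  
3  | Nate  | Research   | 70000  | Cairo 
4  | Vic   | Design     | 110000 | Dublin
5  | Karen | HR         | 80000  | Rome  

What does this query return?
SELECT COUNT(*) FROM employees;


COUNT(*) counts all rows

5


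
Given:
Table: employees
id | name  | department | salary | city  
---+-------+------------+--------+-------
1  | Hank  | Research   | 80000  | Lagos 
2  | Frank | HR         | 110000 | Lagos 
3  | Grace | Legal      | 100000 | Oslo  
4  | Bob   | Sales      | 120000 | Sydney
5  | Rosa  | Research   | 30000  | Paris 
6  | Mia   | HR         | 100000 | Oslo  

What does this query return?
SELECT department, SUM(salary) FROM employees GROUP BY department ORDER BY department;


Summing salary within each department:
  HR: 110000 + 100000 = 210000
  Legal: 100000 = 100000
  Research: 80000 + 30000 = 110000
  Sales: 120000 = 120000


4 groups:
HR, 210000
Legal, 100000
Research, 110000
Sales, 120000


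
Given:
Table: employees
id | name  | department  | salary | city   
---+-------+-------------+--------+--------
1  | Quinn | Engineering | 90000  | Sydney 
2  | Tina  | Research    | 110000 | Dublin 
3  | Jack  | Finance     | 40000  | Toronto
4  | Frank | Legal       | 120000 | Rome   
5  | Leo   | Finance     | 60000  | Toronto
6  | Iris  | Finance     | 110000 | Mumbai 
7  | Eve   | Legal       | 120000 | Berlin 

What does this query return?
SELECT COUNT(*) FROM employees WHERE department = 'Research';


Counting rows where department = 'Research'
  Tina -> MATCH


1


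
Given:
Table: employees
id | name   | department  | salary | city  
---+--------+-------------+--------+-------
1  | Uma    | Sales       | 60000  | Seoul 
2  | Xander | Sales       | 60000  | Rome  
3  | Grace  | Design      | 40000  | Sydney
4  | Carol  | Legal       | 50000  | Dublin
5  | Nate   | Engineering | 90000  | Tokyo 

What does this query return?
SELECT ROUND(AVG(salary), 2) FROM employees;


SUM(salary) = 300000
COUNT = 5
ROUND(AVG, 2) = ROUND(300000 / 5, 2) = 60000.0

60000.0


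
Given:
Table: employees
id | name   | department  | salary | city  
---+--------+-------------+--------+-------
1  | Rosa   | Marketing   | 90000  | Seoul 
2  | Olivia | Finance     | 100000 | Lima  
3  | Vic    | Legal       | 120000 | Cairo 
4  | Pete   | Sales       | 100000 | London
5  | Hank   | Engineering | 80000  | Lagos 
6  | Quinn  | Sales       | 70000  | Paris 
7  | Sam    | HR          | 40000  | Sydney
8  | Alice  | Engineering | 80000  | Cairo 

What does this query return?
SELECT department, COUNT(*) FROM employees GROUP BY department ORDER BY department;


Assigning each row to its department group:
  Rosa -> Marketing
  Olivia -> Finance
  Vic -> Legal
  Pete -> Sales
  Hank -> Engineering
  Quinn -> Sales
  Sam -> HR
  Alice -> Engineering


6 groups:
Engineering, 2
Finance, 1
HR, 1
Legal, 1
Marketing, 1
Sales, 2


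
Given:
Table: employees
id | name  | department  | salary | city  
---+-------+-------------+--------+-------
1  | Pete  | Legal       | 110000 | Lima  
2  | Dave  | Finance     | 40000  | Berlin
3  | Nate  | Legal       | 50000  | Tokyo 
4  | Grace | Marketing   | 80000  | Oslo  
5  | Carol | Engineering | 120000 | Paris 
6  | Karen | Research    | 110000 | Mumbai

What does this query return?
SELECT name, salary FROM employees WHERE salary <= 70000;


Filtering: salary <= 70000
Matching: 2 rows

2 rows:
Dave, 40000
Nate, 50000


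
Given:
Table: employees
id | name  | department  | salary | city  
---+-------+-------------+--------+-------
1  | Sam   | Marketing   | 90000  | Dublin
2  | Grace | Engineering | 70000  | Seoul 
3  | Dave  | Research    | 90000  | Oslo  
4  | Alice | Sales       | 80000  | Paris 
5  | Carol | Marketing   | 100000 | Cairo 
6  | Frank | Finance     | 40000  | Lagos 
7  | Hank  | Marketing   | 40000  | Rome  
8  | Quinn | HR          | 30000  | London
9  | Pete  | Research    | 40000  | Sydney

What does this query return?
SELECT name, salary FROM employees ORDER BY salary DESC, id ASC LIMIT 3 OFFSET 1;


Sort by salary DESC (id ASC tiebreak), then skip 1 and take 3
Rows 2 through 4

3 rows:
Sam, 90000
Dave, 90000
Alice, 80000


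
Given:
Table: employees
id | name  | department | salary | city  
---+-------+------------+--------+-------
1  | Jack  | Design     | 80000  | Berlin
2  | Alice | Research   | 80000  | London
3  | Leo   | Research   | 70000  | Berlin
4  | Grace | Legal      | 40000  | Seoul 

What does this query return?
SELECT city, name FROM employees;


Projecting columns: city, name

4 rows:
Berlin, Jack
London, Alice
Berlin, Leo
Seoul, Grace


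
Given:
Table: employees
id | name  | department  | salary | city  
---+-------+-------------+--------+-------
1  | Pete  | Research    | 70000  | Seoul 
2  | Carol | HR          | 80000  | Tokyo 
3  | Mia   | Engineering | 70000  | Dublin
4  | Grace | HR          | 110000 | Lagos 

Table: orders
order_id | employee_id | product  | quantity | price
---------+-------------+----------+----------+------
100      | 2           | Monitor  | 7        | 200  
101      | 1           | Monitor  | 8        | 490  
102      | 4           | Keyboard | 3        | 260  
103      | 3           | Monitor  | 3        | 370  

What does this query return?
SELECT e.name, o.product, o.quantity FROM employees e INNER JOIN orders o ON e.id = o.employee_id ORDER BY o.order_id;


Joining employees.id = orders.employee_id:
  employee Carol (id=2) -> order Monitor
  employee Pete (id=1) -> order Monitor
  employee Grace (id=4) -> order Keyboard
  employee Mia (id=3) -> order Monitor


4 rows:
Carol, Monitor, 7
Pete, Monitor, 8
Grace, Keyboard, 3
Mia, Monitor, 3


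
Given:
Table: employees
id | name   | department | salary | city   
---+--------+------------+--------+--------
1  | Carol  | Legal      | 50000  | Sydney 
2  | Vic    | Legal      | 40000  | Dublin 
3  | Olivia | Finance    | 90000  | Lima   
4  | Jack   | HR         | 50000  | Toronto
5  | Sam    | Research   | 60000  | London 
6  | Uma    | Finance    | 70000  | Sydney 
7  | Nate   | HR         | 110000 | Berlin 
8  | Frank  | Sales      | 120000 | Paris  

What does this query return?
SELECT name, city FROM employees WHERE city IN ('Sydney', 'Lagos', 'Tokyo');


Filtering: city IN ('Sydney', 'Lagos', 'Tokyo')
Matching: 2 rows

2 rows:
Carol, Sydney
Uma, Sydney


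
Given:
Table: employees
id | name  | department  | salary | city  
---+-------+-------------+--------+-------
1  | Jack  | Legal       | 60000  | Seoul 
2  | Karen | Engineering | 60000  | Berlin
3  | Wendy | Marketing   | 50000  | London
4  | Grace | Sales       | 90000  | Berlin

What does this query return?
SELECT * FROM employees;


SELECT * returns all 4 rows with all columns

4 rows:
1, Jack, Legal, 60000, Seoul
2, Karen, Engineering, 60000, Berlin
3, Wendy, Marketing, 50000, London
4, Grace, Sales, 90000, Berlin


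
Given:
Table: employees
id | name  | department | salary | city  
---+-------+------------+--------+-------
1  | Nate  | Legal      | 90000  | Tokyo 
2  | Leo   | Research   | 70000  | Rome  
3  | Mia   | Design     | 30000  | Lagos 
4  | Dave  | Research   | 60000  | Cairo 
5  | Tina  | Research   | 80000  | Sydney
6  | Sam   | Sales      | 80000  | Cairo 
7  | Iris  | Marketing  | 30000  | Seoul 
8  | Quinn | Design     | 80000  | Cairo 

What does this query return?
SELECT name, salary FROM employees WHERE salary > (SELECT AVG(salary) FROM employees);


Subquery: AVG(salary) = 65000.0
Filtering: salary > 65000.0
  Nate (90000) -> MATCH
  Leo (70000) -> MATCH
  Tina (80000) -> MATCH
  Sam (80000) -> MATCH
  Quinn (80000) -> MATCH


5 rows:
Nate, 90000
Leo, 70000
Tina, 80000
Sam, 80000
Quinn, 80000


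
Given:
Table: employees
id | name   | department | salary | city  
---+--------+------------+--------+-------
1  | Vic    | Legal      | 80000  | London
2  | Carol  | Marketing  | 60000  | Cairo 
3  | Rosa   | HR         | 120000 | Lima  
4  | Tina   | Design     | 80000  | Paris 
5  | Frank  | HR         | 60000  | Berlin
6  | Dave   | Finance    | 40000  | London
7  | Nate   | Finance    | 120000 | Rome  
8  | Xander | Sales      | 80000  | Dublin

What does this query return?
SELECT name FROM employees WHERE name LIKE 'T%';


LIKE 'T%' matches names starting with 'T'
Matching: 1

1 rows:
Tina


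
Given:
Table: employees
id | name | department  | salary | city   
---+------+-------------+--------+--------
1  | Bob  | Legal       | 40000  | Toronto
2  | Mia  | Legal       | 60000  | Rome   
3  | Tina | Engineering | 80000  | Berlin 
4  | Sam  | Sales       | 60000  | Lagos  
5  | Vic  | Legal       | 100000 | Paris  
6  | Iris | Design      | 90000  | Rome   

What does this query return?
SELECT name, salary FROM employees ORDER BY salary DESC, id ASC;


Sorting by salary DESC, then id ASC for ties

6 rows:
Vic, 100000
Iris, 90000
Tina, 80000
Mia, 60000
Sam, 60000
Bob, 40000


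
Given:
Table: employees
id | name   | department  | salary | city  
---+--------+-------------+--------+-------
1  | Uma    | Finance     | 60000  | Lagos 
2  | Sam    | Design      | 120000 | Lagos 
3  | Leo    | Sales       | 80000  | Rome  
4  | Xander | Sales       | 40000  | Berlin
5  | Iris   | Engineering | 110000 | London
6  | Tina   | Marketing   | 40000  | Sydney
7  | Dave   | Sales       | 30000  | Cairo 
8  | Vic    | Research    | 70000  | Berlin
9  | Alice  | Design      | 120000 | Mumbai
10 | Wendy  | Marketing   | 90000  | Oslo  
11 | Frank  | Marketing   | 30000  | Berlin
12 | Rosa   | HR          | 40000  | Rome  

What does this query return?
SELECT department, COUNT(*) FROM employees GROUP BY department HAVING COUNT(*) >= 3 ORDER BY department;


Groups with count >= 3:
  Marketing: 3 -> PASS
  Sales: 3 -> PASS
  Design: 2 -> filtered out
  Engineering: 1 -> filtered out
  Finance: 1 -> filtered out
  HR: 1 -> filtered out
  Research: 1 -> filtered out


2 groups:
Marketing, 3
Sales, 3


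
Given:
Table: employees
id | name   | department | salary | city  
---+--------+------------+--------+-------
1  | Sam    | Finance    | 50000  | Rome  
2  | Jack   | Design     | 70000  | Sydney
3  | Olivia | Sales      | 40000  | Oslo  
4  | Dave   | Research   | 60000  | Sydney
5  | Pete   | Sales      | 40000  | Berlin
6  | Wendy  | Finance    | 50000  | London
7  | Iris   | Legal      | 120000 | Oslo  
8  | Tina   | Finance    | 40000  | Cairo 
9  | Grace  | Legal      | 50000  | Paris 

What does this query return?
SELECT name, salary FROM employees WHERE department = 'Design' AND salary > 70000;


Filtering: department = 'Design' AND salary > 70000
Matching: 0 rows

Empty result set (0 rows)


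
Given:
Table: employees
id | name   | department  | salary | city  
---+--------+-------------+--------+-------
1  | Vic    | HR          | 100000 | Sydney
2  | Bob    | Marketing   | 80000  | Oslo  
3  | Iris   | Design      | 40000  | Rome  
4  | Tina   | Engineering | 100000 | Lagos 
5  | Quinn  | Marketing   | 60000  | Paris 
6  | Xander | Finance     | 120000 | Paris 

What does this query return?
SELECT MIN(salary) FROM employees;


Salaries: 100000, 80000, 40000, 100000, 60000, 120000
MIN = 40000

40000


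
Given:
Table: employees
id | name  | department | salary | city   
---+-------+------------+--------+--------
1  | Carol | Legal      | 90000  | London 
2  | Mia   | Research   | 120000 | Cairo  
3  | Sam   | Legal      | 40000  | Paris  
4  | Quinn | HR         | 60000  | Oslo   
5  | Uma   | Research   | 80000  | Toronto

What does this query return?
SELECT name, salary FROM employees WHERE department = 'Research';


Filtering: department = 'Research'
Matching rows: 2

2 rows:
Mia, 120000
Uma, 80000


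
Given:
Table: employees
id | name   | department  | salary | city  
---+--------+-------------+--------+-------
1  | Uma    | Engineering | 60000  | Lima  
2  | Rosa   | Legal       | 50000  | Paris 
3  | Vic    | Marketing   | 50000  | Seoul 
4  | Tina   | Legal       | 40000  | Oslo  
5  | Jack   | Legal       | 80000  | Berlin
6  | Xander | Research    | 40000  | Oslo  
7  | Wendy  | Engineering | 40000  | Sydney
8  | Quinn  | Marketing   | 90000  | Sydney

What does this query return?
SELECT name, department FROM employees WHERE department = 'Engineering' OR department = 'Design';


Filtering: department = 'Engineering' OR 'Design'
Matching: 2 rows

2 rows:
Uma, Engineering
Wendy, Engineering


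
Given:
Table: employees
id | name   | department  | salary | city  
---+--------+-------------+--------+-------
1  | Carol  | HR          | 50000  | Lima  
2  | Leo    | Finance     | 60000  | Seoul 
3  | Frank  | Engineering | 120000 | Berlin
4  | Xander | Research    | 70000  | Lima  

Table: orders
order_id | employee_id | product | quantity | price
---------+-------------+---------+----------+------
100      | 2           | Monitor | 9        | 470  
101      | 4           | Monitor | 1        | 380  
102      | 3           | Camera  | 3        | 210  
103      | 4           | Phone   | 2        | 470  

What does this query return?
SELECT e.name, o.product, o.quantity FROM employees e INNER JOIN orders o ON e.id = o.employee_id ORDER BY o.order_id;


Joining employees.id = orders.employee_id:
  employee Leo (id=2) -> order Monitor
  employee Xander (id=4) -> order Monitor
  employee Frank (id=3) -> order Camera
  employee Xander (id=4) -> order Phone


4 rows:
Leo, Monitor, 9
Xander, Monitor, 1
Frank, Camera, 3
Xander, Phone, 2


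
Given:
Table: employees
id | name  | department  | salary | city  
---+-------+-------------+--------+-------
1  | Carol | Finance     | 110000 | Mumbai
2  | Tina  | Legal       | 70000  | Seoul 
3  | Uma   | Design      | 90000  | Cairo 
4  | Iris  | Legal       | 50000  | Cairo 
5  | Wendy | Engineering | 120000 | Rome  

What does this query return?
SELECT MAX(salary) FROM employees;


Salaries: 110000, 70000, 90000, 50000, 120000
MAX = 120000

120000


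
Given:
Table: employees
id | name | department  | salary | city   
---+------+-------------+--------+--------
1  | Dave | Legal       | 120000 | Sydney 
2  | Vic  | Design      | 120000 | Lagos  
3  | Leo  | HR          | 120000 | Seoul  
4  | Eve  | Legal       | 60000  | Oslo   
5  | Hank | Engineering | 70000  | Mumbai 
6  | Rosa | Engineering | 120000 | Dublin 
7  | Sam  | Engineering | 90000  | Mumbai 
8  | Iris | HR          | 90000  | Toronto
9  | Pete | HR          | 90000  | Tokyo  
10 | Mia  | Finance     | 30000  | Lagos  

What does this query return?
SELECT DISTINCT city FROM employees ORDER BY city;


All 'city' values (row order): Sydney, Lagos, Seoul, Oslo, Mumbai, Dublin, Mumbai, Toronto, Tokyo, Lagos
Removing duplicates leaves 8 unique value(s).

8 values:
Dublin
Lagos
Mumbai
Oslo
Seoul
Sydney
Tokyo
Toronto


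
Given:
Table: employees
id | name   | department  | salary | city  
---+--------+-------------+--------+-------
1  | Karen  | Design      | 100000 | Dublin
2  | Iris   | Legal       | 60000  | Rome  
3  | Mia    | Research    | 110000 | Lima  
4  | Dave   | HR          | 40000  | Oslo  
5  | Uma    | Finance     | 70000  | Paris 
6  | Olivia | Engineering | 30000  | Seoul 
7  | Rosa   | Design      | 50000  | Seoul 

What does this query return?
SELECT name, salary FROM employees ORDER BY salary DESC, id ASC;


Sorting by salary DESC, then id ASC for ties

7 rows:
Mia, 110000
Karen, 100000
Uma, 70000
Iris, 60000
Rosa, 50000
Dave, 40000
Olivia, 30000


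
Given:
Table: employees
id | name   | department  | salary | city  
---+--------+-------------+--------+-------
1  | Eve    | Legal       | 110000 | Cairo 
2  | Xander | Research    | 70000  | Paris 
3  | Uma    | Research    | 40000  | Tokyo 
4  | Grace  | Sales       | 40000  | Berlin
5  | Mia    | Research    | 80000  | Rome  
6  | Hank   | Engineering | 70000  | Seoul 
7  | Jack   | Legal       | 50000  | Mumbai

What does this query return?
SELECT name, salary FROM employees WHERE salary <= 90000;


Filtering: salary <= 90000
Matching: 6 rows

6 rows:
Xander, 70000
Uma, 40000
Grace, 40000
Mia, 80000
Hank, 70000
Jack, 50000


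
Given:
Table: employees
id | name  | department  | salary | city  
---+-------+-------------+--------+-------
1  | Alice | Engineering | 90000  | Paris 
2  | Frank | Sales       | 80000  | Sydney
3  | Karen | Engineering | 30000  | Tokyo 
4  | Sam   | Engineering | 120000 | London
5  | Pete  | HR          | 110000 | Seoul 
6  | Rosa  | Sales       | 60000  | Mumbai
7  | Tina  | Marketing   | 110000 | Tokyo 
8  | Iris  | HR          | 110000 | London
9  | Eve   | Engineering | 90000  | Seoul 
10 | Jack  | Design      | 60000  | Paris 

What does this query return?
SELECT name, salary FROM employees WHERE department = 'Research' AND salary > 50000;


Filtering: department = 'Research' AND salary > 50000
Matching: 0 rows

Empty result set (0 rows)


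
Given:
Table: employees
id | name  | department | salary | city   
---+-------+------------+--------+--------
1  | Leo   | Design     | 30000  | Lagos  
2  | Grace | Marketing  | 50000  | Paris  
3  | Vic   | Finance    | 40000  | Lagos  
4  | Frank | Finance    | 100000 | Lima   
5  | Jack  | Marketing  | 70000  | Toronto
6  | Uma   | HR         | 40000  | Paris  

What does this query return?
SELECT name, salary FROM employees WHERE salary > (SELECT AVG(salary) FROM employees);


Subquery: AVG(salary) = 55000.0
Filtering: salary > 55000.0
  Frank (100000) -> MATCH
  Jack (70000) -> MATCH


2 rows:
Frank, 100000
Jack, 70000


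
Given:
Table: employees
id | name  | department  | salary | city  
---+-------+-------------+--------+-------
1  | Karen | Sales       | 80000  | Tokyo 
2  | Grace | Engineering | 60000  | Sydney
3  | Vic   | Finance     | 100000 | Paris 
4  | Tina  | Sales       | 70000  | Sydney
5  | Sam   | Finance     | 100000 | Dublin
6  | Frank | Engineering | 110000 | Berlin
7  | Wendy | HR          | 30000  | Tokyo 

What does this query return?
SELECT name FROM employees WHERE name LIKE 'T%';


LIKE 'T%' matches names starting with 'T'
Matching: 1

1 rows:
Tina


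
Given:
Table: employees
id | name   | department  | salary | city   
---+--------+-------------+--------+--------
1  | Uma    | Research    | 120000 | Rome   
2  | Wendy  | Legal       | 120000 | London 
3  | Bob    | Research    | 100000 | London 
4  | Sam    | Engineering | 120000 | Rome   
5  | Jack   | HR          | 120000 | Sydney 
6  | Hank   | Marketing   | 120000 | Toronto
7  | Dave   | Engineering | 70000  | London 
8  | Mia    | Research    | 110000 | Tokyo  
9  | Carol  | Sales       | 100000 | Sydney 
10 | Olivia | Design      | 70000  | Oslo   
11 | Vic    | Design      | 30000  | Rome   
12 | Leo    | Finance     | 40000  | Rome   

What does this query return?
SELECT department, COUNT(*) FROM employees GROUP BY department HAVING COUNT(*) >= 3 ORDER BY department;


Groups with count >= 3:
  Research: 3 -> PASS
  Design: 2 -> filtered out
  Engineering: 2 -> filtered out
  Finance: 1 -> filtered out
  HR: 1 -> filtered out
  Legal: 1 -> filtered out
  Marketing: 1 -> filtered out
  Sales: 1 -> filtered out


1 groups:
Research, 3


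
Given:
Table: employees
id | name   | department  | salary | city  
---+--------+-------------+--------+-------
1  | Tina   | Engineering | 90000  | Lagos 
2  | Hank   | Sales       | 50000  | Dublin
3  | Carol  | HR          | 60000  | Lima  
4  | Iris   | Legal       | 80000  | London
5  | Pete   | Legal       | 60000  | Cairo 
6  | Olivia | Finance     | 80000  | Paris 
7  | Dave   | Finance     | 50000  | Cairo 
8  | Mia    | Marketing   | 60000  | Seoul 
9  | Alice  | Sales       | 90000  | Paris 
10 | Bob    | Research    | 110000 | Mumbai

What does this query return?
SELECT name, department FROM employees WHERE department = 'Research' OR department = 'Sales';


Filtering: department = 'Research' OR 'Sales'
Matching: 3 rows

3 rows:
Hank, Sales
Alice, Sales
Bob, Research


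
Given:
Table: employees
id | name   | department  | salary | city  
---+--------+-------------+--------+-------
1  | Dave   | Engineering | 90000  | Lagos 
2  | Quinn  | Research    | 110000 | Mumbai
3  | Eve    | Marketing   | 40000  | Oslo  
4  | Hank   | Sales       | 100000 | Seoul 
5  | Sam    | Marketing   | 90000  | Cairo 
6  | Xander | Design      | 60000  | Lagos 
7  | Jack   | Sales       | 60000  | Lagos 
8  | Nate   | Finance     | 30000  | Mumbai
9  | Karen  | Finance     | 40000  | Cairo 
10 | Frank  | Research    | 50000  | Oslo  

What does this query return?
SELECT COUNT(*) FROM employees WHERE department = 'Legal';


Counting rows where department = 'Legal'


0


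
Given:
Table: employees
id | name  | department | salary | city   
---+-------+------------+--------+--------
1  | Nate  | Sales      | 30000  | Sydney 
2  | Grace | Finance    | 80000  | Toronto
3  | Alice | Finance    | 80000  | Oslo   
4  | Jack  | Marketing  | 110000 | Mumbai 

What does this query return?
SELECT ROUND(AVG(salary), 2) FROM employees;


SUM(salary) = 300000
COUNT = 4
ROUND(AVG, 2) = ROUND(300000 / 4, 2) = 75000.0

75000.0


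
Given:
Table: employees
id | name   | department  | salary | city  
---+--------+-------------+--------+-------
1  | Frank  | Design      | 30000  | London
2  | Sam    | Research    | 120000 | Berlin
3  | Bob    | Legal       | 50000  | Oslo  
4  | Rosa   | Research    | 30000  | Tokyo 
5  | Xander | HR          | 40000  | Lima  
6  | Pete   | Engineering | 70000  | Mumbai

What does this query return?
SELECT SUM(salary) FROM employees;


SUM(salary) = 30000 + 120000 + 50000 + 30000 + 40000 + 70000 = 340000

340000


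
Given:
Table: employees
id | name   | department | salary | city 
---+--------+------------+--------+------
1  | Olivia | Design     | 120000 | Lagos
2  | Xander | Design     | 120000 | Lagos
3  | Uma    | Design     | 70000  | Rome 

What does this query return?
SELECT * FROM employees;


SELECT * returns all 3 rows with all columns

3 rows:
1, Olivia, Design, 120000, Lagos
2, Xander, Design, 120000, Lagos
3, Uma, Design, 70000, Rome


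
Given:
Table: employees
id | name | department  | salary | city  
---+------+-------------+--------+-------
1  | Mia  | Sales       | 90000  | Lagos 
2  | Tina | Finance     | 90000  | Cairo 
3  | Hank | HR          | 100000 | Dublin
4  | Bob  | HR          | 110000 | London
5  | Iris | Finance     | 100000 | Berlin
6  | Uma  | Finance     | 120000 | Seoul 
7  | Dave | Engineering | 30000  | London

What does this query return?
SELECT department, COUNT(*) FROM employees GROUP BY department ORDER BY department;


Assigning each row to its department group:
  Mia -> Sales
  Tina -> Finance
  Hank -> HR
  Bob -> HR
  Iris -> Finance
  Uma -> Finance
  Dave -> Engineering


4 groups:
Engineering, 1
Finance, 3
HR, 2
Sales, 1


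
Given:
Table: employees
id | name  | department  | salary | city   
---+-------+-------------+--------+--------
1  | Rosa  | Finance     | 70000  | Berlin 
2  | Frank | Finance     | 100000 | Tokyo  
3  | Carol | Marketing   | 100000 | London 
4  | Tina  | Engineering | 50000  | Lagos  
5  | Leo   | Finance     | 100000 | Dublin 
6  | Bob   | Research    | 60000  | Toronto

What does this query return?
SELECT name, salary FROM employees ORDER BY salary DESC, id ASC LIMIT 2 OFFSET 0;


Sort by salary DESC (id ASC tiebreak), then skip 0 and take 2
Rows 1 through 2

2 rows:
Frank, 100000
Carol, 100000


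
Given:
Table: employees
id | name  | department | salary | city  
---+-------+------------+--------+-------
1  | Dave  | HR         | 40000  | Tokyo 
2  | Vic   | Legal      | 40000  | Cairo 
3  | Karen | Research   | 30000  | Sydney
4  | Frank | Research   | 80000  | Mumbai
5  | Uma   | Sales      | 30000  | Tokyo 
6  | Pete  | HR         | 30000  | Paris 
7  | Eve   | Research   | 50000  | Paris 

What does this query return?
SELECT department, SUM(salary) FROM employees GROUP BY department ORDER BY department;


Summing salary within each department:
  HR: 40000 + 30000 = 70000
  Legal: 40000 = 40000
  Research: 30000 + 80000 + 50000 = 160000
  Sales: 30000 = 30000


4 groups:
HR, 70000
Legal, 40000
Research, 160000
Sales, 30000


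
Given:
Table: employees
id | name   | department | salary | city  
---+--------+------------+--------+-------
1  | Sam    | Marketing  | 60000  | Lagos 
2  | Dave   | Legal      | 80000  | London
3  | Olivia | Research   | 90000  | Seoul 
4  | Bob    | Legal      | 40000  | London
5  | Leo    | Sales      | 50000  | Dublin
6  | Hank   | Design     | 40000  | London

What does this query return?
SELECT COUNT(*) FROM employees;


COUNT(*) counts all rows

6


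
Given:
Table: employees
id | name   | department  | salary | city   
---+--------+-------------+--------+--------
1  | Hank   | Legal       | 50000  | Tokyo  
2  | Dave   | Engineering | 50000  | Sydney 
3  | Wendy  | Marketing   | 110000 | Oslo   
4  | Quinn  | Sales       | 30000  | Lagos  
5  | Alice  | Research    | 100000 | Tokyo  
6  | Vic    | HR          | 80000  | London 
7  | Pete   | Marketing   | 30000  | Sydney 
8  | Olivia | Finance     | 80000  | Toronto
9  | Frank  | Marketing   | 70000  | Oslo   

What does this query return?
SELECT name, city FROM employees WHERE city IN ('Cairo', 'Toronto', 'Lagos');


Filtering: city IN ('Cairo', 'Toronto', 'Lagos')
Matching: 2 rows

2 rows:
Quinn, Lagos
Olivia, Toronto


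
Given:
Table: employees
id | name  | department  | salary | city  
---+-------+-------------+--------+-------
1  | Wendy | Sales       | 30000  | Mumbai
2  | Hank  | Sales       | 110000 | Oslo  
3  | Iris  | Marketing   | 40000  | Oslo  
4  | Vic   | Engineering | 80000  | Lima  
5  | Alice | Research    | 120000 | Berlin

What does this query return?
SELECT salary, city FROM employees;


Projecting columns: salary, city

5 rows:
30000, Mumbai
110000, Oslo
40000, Oslo
80000, Lima
120000, Berlin


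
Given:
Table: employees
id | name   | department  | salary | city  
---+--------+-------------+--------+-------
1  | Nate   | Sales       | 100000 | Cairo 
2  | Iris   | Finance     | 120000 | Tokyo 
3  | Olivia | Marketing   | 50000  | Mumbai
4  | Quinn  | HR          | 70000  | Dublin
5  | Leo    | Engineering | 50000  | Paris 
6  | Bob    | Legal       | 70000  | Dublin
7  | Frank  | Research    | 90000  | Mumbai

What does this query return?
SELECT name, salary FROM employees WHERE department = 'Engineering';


Filtering: department = 'Engineering'
Matching rows: 1

1 rows:
Leo, 50000


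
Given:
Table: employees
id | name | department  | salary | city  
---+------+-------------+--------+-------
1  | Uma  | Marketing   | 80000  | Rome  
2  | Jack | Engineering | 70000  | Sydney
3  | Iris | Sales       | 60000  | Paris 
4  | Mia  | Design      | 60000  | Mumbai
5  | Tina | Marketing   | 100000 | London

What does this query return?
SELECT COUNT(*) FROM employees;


COUNT(*) counts all rows

5


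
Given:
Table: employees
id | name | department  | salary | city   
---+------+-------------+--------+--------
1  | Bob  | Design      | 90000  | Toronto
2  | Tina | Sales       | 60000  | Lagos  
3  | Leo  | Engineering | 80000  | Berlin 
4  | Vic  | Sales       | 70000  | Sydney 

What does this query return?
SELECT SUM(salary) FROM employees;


SUM(salary) = 90000 + 60000 + 80000 + 70000 = 300000

300000


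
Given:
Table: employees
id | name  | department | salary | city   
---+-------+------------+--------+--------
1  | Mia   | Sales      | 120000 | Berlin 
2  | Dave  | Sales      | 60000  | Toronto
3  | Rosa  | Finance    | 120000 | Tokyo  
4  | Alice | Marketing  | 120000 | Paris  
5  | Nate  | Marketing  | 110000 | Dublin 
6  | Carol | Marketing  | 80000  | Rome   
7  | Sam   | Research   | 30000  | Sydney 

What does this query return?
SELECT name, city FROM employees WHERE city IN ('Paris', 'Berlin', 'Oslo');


Filtering: city IN ('Paris', 'Berlin', 'Oslo')
Matching: 2 rows

2 rows:
Mia, Berlin
Alice, Paris


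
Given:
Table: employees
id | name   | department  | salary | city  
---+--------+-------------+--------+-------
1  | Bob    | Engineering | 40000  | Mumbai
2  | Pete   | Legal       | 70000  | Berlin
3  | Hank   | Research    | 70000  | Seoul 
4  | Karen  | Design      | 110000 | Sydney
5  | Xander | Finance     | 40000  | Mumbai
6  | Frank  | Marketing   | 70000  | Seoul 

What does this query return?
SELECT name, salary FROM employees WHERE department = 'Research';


Filtering: department = 'Research'
Matching rows: 1

1 rows:
Hank, 70000


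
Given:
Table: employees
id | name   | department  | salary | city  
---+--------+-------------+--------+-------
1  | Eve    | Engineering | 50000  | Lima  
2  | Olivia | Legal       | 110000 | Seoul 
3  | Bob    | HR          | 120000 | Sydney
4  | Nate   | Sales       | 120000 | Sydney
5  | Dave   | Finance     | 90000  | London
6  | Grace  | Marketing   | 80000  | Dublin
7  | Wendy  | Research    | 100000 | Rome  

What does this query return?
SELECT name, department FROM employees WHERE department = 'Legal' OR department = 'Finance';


Filtering: department = 'Legal' OR 'Finance'
Matching: 2 rows

2 rows:
Olivia, Legal
Dave, Finance


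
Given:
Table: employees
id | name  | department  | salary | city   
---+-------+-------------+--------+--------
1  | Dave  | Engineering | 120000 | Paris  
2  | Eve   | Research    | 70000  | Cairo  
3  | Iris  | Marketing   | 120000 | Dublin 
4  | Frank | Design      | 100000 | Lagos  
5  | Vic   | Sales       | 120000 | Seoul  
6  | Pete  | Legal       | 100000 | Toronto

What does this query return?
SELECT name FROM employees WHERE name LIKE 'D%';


LIKE 'D%' matches names starting with 'D'
Matching: 1

1 rows:
Dave


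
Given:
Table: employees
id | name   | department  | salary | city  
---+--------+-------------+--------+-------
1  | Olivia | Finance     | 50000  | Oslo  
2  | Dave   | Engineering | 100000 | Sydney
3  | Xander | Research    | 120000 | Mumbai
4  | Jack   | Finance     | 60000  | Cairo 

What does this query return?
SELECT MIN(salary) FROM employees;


Salaries: 50000, 100000, 120000, 60000
MIN = 50000

50000


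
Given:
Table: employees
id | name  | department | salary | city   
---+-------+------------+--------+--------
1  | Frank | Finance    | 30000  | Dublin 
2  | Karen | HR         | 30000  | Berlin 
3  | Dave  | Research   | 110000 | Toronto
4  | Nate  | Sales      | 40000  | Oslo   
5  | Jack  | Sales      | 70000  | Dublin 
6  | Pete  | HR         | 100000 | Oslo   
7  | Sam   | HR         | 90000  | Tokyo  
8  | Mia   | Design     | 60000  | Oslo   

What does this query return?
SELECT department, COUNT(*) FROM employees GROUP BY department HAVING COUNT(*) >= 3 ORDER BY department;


Groups with count >= 3:
  HR: 3 -> PASS
  Design: 1 -> filtered out
  Finance: 1 -> filtered out
  Research: 1 -> filtered out
  Sales: 2 -> filtered out


1 groups:
HR, 3


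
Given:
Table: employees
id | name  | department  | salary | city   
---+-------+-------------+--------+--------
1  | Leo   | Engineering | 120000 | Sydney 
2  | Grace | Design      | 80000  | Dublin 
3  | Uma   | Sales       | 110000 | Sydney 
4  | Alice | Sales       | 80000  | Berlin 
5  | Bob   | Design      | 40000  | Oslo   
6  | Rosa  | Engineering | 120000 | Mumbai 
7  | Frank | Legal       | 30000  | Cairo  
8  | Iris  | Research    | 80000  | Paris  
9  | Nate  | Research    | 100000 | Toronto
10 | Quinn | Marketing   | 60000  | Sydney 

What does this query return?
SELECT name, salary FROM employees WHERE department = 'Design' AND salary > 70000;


Filtering: department = 'Design' AND salary > 70000
Matching: 1 rows

1 rows:
Grace, 80000


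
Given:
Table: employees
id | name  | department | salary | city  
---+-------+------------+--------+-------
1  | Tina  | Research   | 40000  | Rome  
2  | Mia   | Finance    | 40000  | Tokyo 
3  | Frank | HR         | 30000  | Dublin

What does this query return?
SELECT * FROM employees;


SELECT * returns all 3 rows with all columns

3 rows:
1, Tina, Research, 40000, Rome
2, Mia, Finance, 40000, Tokyo
3, Frank, HR, 30000, Dublin


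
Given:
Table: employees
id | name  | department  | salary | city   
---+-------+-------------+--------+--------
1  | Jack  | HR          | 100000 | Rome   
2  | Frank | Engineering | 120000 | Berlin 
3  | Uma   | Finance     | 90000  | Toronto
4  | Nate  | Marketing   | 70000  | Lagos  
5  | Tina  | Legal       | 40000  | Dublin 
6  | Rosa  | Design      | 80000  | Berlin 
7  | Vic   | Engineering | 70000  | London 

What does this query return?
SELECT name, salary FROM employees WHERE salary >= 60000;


Filtering: salary >= 60000
Matching: 6 rows

6 rows:
Jack, 100000
Frank, 120000
Uma, 90000
Nate, 70000
Rosa, 80000
Vic, 70000


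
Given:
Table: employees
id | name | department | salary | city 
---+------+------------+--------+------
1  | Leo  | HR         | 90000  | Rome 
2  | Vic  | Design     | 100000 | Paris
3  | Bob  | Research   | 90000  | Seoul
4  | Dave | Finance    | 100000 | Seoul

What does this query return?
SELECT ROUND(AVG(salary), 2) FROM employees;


SUM(salary) = 380000
COUNT = 4
ROUND(AVG, 2) = ROUND(380000 / 4, 2) = 95000.0

95000.0


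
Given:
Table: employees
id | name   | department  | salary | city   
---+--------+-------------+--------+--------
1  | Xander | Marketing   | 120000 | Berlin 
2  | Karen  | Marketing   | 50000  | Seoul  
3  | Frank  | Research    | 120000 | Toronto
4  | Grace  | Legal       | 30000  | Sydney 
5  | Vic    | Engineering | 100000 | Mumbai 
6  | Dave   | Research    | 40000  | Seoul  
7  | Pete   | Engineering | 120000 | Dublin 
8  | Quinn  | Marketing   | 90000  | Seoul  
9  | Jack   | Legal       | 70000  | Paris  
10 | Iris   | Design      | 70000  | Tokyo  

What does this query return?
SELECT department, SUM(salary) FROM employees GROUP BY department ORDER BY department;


Summing salary within each department:
  Design: 70000 = 70000
  Engineering: 100000 + 120000 = 220000
  Legal: 30000 + 70000 = 100000
  Marketing: 120000 + 50000 + 90000 = 260000
  Research: 120000 + 40000 = 160000


5 groups:
Design, 70000
Engineering, 220000
Legal, 100000
Marketing, 260000
Research, 160000


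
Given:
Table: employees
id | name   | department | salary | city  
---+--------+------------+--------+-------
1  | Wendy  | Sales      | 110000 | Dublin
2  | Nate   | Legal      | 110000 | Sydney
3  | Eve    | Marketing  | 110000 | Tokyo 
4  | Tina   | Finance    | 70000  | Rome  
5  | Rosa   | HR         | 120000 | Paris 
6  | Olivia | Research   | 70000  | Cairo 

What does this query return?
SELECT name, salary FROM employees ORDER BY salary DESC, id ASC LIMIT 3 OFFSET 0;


Sort by salary DESC (id ASC tiebreak), then skip 0 and take 3
Rows 1 through 3

3 rows:
Rosa, 120000
Wendy, 110000
Nate, 110000


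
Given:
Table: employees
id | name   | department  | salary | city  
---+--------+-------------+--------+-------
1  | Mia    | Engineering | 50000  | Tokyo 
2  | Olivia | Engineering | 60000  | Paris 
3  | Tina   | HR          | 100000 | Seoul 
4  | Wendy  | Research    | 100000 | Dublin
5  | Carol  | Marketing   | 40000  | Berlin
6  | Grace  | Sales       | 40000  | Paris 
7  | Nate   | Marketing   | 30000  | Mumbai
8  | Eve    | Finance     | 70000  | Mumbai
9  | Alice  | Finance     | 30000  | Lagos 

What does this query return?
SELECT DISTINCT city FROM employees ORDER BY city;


All 'city' values (row order): Tokyo, Paris, Seoul, Dublin, Berlin, Paris, Mumbai, Mumbai, Lagos
Removing duplicates leaves 7 unique value(s).

7 values:
Berlin
Dublin
Lagos
Mumbai
Paris
Seoul
Tokyo


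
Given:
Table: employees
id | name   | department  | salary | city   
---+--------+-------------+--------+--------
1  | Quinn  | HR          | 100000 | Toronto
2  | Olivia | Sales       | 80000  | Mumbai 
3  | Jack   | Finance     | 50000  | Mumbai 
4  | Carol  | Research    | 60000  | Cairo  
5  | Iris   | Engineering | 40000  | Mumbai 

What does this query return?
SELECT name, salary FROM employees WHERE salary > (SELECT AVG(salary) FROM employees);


Subquery: AVG(salary) = 66000.0
Filtering: salary > 66000.0
  Quinn (100000) -> MATCH
  Olivia (80000) -> MATCH


2 rows:
Quinn, 100000
Olivia, 80000


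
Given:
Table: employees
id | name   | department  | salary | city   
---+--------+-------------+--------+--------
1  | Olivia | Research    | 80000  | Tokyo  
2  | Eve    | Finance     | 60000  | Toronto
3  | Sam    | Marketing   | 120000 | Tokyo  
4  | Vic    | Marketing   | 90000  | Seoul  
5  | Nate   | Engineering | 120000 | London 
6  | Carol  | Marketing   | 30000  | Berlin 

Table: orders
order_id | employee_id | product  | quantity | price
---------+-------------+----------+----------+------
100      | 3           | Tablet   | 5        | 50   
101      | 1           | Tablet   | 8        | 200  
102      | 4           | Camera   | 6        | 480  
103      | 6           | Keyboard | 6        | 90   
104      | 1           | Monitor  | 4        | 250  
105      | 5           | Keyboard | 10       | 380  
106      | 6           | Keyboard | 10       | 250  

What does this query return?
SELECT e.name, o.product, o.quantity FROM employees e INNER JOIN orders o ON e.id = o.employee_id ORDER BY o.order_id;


Joining employees.id = orders.employee_id:
  employee Sam (id=3) -> order Tablet
  employee Olivia (id=1) -> order Tablet
  employee Vic (id=4) -> order Camera
  employee Carol (id=6) -> order Keyboard
  employee Olivia (id=1) -> order Monitor
  employee Nate (id=5) -> order Keyboard
  employee Carol (id=6) -> order Keyboard


7 rows:
Sam, Tablet, 5
Olivia, Tablet, 8
Vic, Camera, 6
Carol, Keyboard, 6
Olivia, Monitor, 4
Nate, Keyboard, 10
Carol, Keyboard, 10


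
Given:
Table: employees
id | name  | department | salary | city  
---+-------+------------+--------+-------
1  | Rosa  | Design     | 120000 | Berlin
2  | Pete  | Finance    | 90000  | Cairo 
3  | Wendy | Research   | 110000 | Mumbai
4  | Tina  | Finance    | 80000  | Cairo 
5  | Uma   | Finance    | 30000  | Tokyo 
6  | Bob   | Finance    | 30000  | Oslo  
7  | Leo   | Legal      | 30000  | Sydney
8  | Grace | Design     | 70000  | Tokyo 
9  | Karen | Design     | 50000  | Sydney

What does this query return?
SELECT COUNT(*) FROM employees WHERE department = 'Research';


Counting rows where department = 'Research'
  Wendy -> MATCH


1


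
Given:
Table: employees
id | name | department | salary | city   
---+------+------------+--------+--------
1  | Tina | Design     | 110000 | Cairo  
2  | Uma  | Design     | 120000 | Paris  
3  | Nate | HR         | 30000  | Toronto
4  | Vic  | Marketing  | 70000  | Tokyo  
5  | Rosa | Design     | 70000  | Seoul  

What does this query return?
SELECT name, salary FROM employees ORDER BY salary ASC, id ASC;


Sorting by salary ASC, then id ASC for ties

5 rows:
Nate, 30000
Vic, 70000
Rosa, 70000
Tina, 110000
Uma, 120000


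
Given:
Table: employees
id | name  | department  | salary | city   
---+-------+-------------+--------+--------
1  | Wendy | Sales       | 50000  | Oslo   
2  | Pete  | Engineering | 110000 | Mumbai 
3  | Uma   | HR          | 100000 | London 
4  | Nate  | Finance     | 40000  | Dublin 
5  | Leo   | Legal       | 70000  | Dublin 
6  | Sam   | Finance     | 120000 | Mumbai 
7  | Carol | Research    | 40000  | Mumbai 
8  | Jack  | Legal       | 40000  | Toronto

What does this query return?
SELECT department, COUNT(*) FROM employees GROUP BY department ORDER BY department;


Assigning each row to its department group:
  Wendy -> Sales
  Pete -> Engineering
  Uma -> HR
  Nate -> Finance
  Leo -> Legal
  Sam -> Finance
  Carol -> Research
  Jack -> Legal


6 groups:
Engineering, 1
Finance, 2
HR, 1
Legal, 2
Research, 1
Sales, 1


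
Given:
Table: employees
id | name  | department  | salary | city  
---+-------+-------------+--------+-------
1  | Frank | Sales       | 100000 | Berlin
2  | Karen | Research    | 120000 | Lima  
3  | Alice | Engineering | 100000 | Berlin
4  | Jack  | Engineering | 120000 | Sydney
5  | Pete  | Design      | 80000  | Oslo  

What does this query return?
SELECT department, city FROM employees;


Projecting columns: department, city

5 rows:
Sales, Berlin
Research, Lima
Engineering, Berlin
Engineering, Sydney
Design, Oslo
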